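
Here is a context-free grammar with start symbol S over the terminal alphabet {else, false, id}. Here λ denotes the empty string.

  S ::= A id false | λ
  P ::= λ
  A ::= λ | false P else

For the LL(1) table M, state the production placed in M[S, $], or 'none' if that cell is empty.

S ::= λ

FIRST(P) = {λ}
FIRST(A) = {λ, false}
FIRST(S) = {λ, false, id}  (via A id false)
FOLLOW(S) includes $ since S is the start symbol.
FOLLOW(S): S appears on no right-hand side. Thus FOLLOW(S) = {$}.
For S ::= A id false: FIRST(A id false) = {false, id}, so it goes in M[S, t] for t ∈ {false, id}.
For S ::= λ: FIRST(λ) = {λ}, so it goes in M[S, t] for t ∈ {}; since λ ∈ FIRST, also for every t ∈ FOLLOW(S) = {$}.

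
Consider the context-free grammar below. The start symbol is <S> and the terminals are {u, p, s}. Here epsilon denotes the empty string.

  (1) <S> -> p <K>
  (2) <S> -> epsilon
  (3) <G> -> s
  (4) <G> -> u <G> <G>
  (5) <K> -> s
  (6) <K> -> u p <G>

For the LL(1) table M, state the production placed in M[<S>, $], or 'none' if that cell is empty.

<S> -> epsilon

FIRST(<S>): from <S>->p <K> we get {p}; from <S>->epsilon we get {epsilon}. So FIRST(<S>) = {epsilon, p}.
FIRST(<G>): from <G>->s we get {s}; from <G>->u <G> <G> we get {u}. So FIRST(<G>) = {s, u}.
FIRST(<K>): from <K>->s we get {s}; from <K>->u p <G> we get {u}. So FIRST(<K>) = {s, u}.
FOLLOW(<S>) includes $ since <S> is the start symbol.
FOLLOW(<S>): <S> appears on no right-hand side. Thus FOLLOW(<S>) = {$}.
For <S> -> p <K>: FIRST(p <K>) = {p}, so it goes in M[<S>, t] for t ∈ {p}.
For <S> -> epsilon: FIRST(epsilon) = {epsilon}, so it goes in M[<S>, t] for t ∈ {}; since epsilon ∈ FIRST, also for every t ∈ FOLLOW(<S>) = {$}.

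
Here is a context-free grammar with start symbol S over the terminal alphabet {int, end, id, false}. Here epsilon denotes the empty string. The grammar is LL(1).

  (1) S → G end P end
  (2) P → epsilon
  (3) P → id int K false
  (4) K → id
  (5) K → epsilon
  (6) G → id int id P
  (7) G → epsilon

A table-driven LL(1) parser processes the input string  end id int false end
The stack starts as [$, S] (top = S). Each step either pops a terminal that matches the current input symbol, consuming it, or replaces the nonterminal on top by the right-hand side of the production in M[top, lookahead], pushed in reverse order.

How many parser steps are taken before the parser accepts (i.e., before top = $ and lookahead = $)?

step 1: stack=$ S  input=end id int false end $  — expand S → G end P end
step 2: stack=$ end P end G  input=end id int false end $  — expand G → epsilon
step 3: stack=$ end P end  input=end id int false end $  — match end
step 4: stack=$ end P  input=id int false end $  — expand P → id int K false
step 5: stack=$ end false K int id  input=id int false end $  — match id
step 6: stack=$ end false K int  input=int false end $  — match int
step 7: stack=$ end false K  input=false end $  — expand K → epsilon
step 8: stack=$ end false  input=false end $  — match false
step 9: stack=$ end  input=end $  — match end
Accept reached after 9 steps.

9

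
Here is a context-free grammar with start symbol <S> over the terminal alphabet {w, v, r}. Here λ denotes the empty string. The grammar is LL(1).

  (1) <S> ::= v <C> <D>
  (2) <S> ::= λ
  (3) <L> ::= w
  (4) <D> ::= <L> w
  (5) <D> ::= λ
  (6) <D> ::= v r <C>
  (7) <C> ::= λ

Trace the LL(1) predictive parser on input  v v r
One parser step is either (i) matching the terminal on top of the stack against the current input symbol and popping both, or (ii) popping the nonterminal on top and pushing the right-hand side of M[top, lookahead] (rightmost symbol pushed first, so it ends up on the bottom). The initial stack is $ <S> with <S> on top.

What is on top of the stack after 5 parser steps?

r

     Stack        Input    Action
  1  $ <S>        v v r $  expand <S> ::= v <C> <D>
  2  $ <D> <C> v  v v r $  match v
  3  $ <D> <C>    v r $    expand <C> ::= λ
  4  $ <D>        v r $    expand <D> ::= v r <C>
  5  $ <C> r v    v r $    match v
Stack after step 5: $ <C> r (top = r).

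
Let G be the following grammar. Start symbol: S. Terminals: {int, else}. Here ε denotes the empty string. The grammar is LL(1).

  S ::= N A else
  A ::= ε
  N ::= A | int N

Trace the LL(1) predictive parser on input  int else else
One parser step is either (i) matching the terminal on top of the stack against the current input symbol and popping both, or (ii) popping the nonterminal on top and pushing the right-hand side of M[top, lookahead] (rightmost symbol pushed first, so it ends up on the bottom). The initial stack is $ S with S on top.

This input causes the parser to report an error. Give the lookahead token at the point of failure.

     Stack           Input            Action
  1  $ S             int else else $  expand S ::= N A else
  2  $ else A N      int else else $  expand N ::= int N
  3  $ else A N int  int else else $  match int
  4  $ else A N      else else $      expand N ::= A
  5  $ else A A      else else $      expand A ::= ε
  6  $ else A        else else $      expand A ::= ε
  7  $ else          else else $      match else
  8  $               else $           error: stack empty but input remains

else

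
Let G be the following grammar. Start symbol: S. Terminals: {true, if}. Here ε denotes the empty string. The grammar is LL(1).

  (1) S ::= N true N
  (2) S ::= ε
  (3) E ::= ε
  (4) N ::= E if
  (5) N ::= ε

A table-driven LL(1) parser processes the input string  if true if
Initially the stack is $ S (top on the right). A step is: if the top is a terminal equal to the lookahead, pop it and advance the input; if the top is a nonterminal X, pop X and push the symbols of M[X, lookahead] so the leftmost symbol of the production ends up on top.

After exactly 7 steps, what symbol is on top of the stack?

if

     Stack          Input         Action
  1  $ S            if true if $  expand S ::= N true N
  2  $ N true N     if true if $  expand N ::= E if
  3  $ N true if E  if true if $  expand E ::= ε
  4  $ N true if    if true if $  match if
  5  $ N true       true if $     match true
  6  $ N            if $          expand N ::= E if
  7  $ if E         if $          expand E ::= ε
Stack after step 7: $ if (top = if).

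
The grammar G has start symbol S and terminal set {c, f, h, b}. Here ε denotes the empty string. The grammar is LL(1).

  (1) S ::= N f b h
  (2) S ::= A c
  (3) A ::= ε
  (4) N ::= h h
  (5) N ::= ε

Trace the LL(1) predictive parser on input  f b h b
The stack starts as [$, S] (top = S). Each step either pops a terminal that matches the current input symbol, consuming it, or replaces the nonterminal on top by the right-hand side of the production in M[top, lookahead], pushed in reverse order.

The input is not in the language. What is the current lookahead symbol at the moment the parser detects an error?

     Stack      Input      Action
  1  $ S        f b h b $  expand S ::= N f b h
  2  $ h b f N  f b h b $  expand N ::= ε
  3  $ h b f    f b h b $  match f
  4  $ h b      b h b $    match b
  5  $ h        h b $      match h
  6  $          b $        error: stack empty but input remains

b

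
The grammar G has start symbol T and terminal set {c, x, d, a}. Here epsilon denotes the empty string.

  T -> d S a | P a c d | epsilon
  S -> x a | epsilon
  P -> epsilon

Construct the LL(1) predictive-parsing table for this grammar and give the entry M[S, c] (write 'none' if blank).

FIRST(S): from S->x a we get {x}; from S->epsilon we get {epsilon}. So FIRST(S) = {epsilon, x}.
FIRST(P): from P->epsilon we get {epsilon}. So FIRST(P) = {epsilon}.
FIRST(T): from T->d S a we get {d}; from T->P a c d we get {a}; from T->epsilon we get {epsilon}. So FIRST(T) = {epsilon, a, d}.
FOLLOW(T) includes $ since T is the start symbol.
FOLLOW(S): in T->d S a, S is followed by a with FIRST {a}. Thus FOLLOW(S) = {a}.
For S -> x a: FIRST(x a) = {x}, so it goes in M[S, t] for t ∈ {x}.
For S -> epsilon: FIRST(epsilon) = {epsilon}, so it goes in M[S, t] for t ∈ {}; since epsilon ∈ FIRST, also for every t ∈ FOLLOW(S) = {a}.
None of these place a production in M[S, c].

none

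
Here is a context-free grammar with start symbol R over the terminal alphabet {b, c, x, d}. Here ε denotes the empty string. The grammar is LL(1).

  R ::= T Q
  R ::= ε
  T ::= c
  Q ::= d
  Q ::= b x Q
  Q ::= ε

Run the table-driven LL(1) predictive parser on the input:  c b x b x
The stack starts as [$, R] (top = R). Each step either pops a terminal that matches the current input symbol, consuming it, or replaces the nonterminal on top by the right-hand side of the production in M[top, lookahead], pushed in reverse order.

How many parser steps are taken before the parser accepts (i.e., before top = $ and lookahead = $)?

10

      Stack    Input        Action
   1  $ R      c b x b x $  expand R ::= T Q
   2  $ Q T    c b x b x $  expand T ::= c
   3  $ Q c    c b x b x $  match c
   4  $ Q      b x b x $    expand Q ::= b x Q
   5  $ Q x b  b x b x $    match b
   6  $ Q x    x b x $      match x
   7  $ Q      b x $        expand Q ::= b x Q
   8  $ Q x b  b x $        match b
   9  $ Q x    x $          match x
  10  $ Q      $            expand Q ::= ε
Accept reached after 10 steps.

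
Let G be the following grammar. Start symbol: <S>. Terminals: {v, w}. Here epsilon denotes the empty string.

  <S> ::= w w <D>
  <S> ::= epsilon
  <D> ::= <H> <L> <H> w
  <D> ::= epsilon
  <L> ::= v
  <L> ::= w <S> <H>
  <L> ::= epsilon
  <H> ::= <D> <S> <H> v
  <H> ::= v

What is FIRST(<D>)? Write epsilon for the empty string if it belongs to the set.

FIRST(<S>) = {epsilon, w}
FIRST(<L>) = {epsilon, v, w}
FIRST(<D>) = {epsilon, v, w}  (via <H> <L> <H> w)
FIRST(<H>) = {v, w}  (via <D> <S> <H> v)

{epsilon, v, w}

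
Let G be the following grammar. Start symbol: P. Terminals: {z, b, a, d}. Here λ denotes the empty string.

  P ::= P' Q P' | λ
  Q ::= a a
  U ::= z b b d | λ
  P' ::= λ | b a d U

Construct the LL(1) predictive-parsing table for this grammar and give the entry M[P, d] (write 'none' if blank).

none

FIRST(Q) = {a}
FIRST(U) = {λ, z}
FIRST(P') = {λ, b}
FIRST(P) = {λ, a, b}  (via P' Q P')
FOLLOW(P) includes $ since P is the start symbol.
FOLLOW(P): P appears on no right-hand side. Thus FOLLOW(P) = {$}.
For P ::= P' Q P': FIRST(P' Q P') = {a, b}, so it goes in M[P, t] for t ∈ {a, b}.
For P ::= λ: FIRST(λ) = {λ}, so it goes in M[P, t] for t ∈ {}; since λ ∈ FIRST, also for every t ∈ FOLLOW(P) = {$}.
None of these place a production in M[P, d].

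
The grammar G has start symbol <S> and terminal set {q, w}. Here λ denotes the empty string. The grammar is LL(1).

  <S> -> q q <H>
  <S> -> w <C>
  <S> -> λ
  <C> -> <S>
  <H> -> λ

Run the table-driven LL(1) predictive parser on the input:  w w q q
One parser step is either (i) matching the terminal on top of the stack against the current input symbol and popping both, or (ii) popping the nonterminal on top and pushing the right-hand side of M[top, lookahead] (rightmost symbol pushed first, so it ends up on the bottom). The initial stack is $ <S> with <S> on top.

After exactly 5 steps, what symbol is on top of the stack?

<C>

     Stack    Input      Action
  1  $ <S>    w w q q $  expand <S> -> w <C>
  2  $ <C> w  w w q q $  match w
  3  $ <C>    w q q $    expand <C> -> <S>
  4  $ <S>    w q q $    expand <S> -> w <C>
  5  $ <C> w  w q q $    match w
Stack after step 5: $ <C> (top = <C>).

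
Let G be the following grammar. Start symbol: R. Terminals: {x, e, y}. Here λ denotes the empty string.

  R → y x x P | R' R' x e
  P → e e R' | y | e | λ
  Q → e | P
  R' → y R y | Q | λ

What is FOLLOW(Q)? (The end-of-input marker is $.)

{$, e, x, y}

FIRST(P) = {λ, e, y}
FIRST(Q) = {λ, e, y}  (via P)
FIRST(R') = {λ, e, y}  (via Q)
FIRST(R) = {e, x, y}  (via R' R' x e)
FOLLOW(R) includes $ since R is the start symbol.
FOLLOW(R): in R'→y R y, R is followed by y with FIRST {y}. Thus FOLLOW(R) = {$, y}.
FOLLOW(P): in R→y x x P, the suffix after P is empty, so FOLLOW(P) ⊇ FOLLOW(R) = {$, y}; in Q→P, the suffix after P is empty, so FOLLOW(P) ⊇ FOLLOW(Q) = {$, e, x, y}. Thus FOLLOW(P) = {$, e, x, y}.
FOLLOW(R'): in R→R' R' x e (occurrence 1), R' is followed by R' x e with FIRST {e, x, y}; in R→R' R' x e (occurrence 2), R' is followed by x e with FIRST {x}; in P→e e R', the suffix after R' is empty, so FOLLOW(R') ⊇ FOLLOW(P) = {$, e, x, y}. Thus FOLLOW(R') = {$, e, x, y}.
FOLLOW(Q): in R'→Q, the suffix after Q is empty, so FOLLOW(Q) ⊇ FOLLOW(R') = {$, e, x, y}. Thus FOLLOW(Q) = {$, e, x, y}.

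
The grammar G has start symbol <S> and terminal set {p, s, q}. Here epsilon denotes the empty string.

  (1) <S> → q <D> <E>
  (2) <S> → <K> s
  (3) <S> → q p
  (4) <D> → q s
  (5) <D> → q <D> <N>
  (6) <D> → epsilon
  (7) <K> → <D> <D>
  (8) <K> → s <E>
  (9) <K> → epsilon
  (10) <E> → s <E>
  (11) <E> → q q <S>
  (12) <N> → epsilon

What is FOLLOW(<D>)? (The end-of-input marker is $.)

FIRST(<D>): from <D>→q s we get {q}; from <D>→q <D> <N> we get {q}; from <D>→epsilon we get {epsilon}. So FIRST(<D>) = {epsilon, q}.
FIRST(<E>): from <E>→s <E> we get {s}; from <E>→q q <S> we get {q}. So FIRST(<E>) = {q, s}.
FIRST(<N>): from <N>→epsilon we get {epsilon}. So FIRST(<N>) = {epsilon}.
FIRST(<K>): from <K>→<D> <D> we get {epsilon, q}; from <K>→s <E> we get {s}; from <K>→epsilon we get {epsilon}. So FIRST(<K>) = {epsilon, q, s}.
FIRST(<S>): from <S>→q <D> <E> we get {q}; from <S>→<K> s we get {q, s}; from <S>→q p we get {q}. So FIRST(<S>) = {q, s}.
FOLLOW(<S>) includes $ since <S> is the start symbol.
FOLLOW(<K>): in <S>→<K> s, <K> is followed by s with FIRST {s}. Thus FOLLOW(<K>) = {s}.
FOLLOW(<D>): in <S>→q <D> <E>, <D> is followed by <E> with FIRST {q, s}; in <D>→q <D> <N>, <D> is followed by <N> with FIRST {epsilon}; in <D>→q <D> <N>, the suffix after <D> is nullable (adds nothing new); in <K>→<D> <D> (occurrence 1), <D> is followed by <D> with FIRST {epsilon, q}; in <K>→<D> <D> (occurrence 1), the suffix after <D> is nullable, so FOLLOW(<D>) ⊇ FOLLOW(<K>) = {s}; in <K>→<D> <D> (occurrence 2), the suffix after <D> is empty, so FOLLOW(<D>) ⊇ FOLLOW(<K>) = {s}. Thus FOLLOW(<D>) = {q, s}.
FOLLOW(<N>): in <D>→q <D> <N>, the suffix after <N> is empty, so FOLLOW(<N>) ⊇ FOLLOW(<D>) = {q, s}. Thus FOLLOW(<N>) = {q, s}.
FOLLOW(<S>): in <E>→q q <S>, the suffix after <S> is empty, so FOLLOW(<S>) ⊇ FOLLOW(<E>) = {$, s}. Thus FOLLOW(<S>) = {$, s}.
FOLLOW(<E>): in <S>→q <D> <E>, the suffix after <E> is empty, so FOLLOW(<E>) ⊇ FOLLOW(<S>) = {$, s}; in <K>→s <E>, the suffix after <E> is empty, so FOLLOW(<E>) ⊇ FOLLOW(<K>) = {s}; in <E>→s <E>, the suffix after <E> is empty (adds nothing new). Thus FOLLOW(<E>) = {$, s}.

{q, s}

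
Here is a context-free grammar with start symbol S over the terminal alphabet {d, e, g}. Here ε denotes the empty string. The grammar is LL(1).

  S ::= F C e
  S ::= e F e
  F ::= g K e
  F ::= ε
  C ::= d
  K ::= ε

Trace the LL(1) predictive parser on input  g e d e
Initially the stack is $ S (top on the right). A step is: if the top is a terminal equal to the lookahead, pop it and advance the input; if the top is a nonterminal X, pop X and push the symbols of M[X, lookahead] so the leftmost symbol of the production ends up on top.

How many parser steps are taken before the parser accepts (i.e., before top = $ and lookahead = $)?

     Stack        Input      Action
  1  $ S          g e d e $  expand S ::= F C e
  2  $ e C F      g e d e $  expand F ::= g K e
  3  $ e C e K g  g e d e $  match g
  4  $ e C e K    e d e $    expand K ::= ε
  5  $ e C e      e d e $    match e
  6  $ e C        d e $      expand C ::= d
  7  $ e d        d e $      match d
  8  $ e          e $        match e
Accept reached after 8 steps.

8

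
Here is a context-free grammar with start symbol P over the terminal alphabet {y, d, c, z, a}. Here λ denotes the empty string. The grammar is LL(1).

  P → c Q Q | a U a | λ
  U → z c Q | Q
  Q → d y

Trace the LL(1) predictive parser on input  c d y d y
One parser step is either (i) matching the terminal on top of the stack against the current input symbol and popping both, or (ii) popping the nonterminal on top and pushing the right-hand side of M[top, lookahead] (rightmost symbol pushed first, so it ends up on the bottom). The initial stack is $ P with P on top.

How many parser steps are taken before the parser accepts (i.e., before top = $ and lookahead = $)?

8

     Stack    Input        Action
  1  $ P      c d y d y $  expand P → c Q Q
  2  $ Q Q c  c d y d y $  match c
  3  $ Q Q    d y d y $    expand Q → d y
  4  $ Q y d  d y d y $    match d
  5  $ Q y    y d y $      match y
  6  $ Q      d y $        expand Q → d y
  7  $ y d    d y $        match d
  8  $ y      y $          match y
Accept reached after 8 steps.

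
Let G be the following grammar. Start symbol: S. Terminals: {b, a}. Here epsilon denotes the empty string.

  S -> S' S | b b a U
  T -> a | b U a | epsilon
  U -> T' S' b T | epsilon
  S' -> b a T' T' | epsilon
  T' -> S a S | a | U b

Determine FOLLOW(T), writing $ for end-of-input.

{$, a, b}

FIRST(T): from T->a we get {a}; from T->b U a we get {b}; from T->epsilon we get {epsilon}. So FIRST(T) = {epsilon, a, b}.
FIRST(S'): from S'->b a T' T' we get {b}; from S'->epsilon we get {epsilon}. So FIRST(S') = {epsilon, b}.
FIRST(S): from S->S' S we get {b}; from S->b b a U we get {b}. So FIRST(S) = {b}.
FIRST(U): from U->T' S' b T we get {a, b}; from U->epsilon we get {epsilon}. So FIRST(U) = {epsilon, a, b}.
FIRST(T'): from T'->S a S we get {b}; from T'->a we get {a}; from T'->U b we get {a, b}. So FIRST(T') = {a, b}.
FOLLOW(S) includes $ since S is the start symbol.
FOLLOW(S'): in S->S' S, S' is followed by S with FIRST {b}; in U->T' S' b T, S' is followed by b T with FIRST {b}. Thus FOLLOW(S') = {b}.
FOLLOW(T'): in U->T' S' b T, T' is followed by S' b T with FIRST {b}; in S'->b a T' T' (occurrence 1), T' is followed by T' with FIRST {a, b}; in S'->b a T' T' (occurrence 2), the suffix after T' is empty, so FOLLOW(T') ⊇ FOLLOW(S') = {b}. Thus FOLLOW(T') = {a, b}.
FOLLOW(S): in S->S' S, the suffix after S is empty (adds nothing new); in T'->S a S (occurrence 1), S is followed by a S with FIRST {a}; in T'->S a S (occurrence 2), the suffix after S is empty, so FOLLOW(S) ⊇ FOLLOW(T') = {a, b}. Thus FOLLOW(S) = {$, a, b}.
FOLLOW(U): in S->b b a U, the suffix after U is empty, so FOLLOW(U) ⊇ FOLLOW(S) = {$, a, b}; in T->b U a, U is followed by a with FIRST {a}; in T'->U b, U is followed by b with FIRST {b}. Thus FOLLOW(U) = {$, a, b}.
FOLLOW(T): in U->T' S' b T, the suffix after T is empty, so FOLLOW(T) ⊇ FOLLOW(U) = {$, a, b}. Thus FOLLOW(T) = {$, a, b}.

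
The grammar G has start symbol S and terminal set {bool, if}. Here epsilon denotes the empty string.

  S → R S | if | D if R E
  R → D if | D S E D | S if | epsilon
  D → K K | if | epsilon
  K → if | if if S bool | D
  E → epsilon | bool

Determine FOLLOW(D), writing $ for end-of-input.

{$, bool, if}

FIRST(E) = {epsilon, bool}
FIRST(S) = {if}  (via R S, D if R E)
FIRST(R) = {epsilon, if}  (via D if, D S E D, S if)
FIRST(D) = {epsilon, if}  (via K K)
FIRST(K) = {epsilon, if}  (via D)
FOLLOW(S) includes $ since S is the start symbol.
FOLLOW(S): in S→R S, the suffix after S is empty (adds nothing new); in R→D S E D, S is followed by E D with FIRST {epsilon, bool, if}; in R→D S E D, the suffix after S is nullable, so FOLLOW(S) ⊇ FOLLOW(R) = {$, bool, if}; in R→S if, S is followed by if with FIRST {if}; in K→if if S bool, S is followed by bool with FIRST {bool}. Thus FOLLOW(S) = {$, bool, if}.
FOLLOW(R): in S→R S, R is followed by S with FIRST {if}; in S→D if R E, R is followed by E with FIRST {epsilon, bool}; in S→D if R E, the suffix after R is nullable, so FOLLOW(R) ⊇ FOLLOW(S) = {$, bool, if}. Thus FOLLOW(R) = {$, bool, if}.
FOLLOW(E): in S→D if R E, the suffix after E is empty, so FOLLOW(E) ⊇ FOLLOW(S) = {$, bool, if}; in R→D S E D, E is followed by D with FIRST {epsilon, if}; in R→D S E D, the suffix after E is nullable, so FOLLOW(E) ⊇ FOLLOW(R) = {$, bool, if}. Thus FOLLOW(E) = {$, bool, if}.
FOLLOW(D): in S→D if R E, D is followed by if R E with FIRST {if}; in R→D if, D is followed by if with FIRST {if}; in R→D S E D (occurrence 1), D is followed by S E D with FIRST {if}; in R→D S E D (occurrence 2), the suffix after D is empty, so FOLLOW(D) ⊇ FOLLOW(R) = {$, bool, if}; in K→D, the suffix after D is empty, so FOLLOW(D) ⊇ FOLLOW(K) = {$, bool, if}. Thus FOLLOW(D) = {$, bool, if}.
FOLLOW(K): in D→K K (occurrence 1), K is followed by K with FIRST {epsilon, if}; in D→K K (occurrence 1), the suffix after K is nullable, so FOLLOW(K) ⊇ FOLLOW(D) = {$, bool, if}; in D→K K (occurrence 2), the suffix after K is empty, so FOLLOW(K) ⊇ FOLLOW(D) = {$, bool, if}. Thus FOLLOW(K) = {$, bool, if}.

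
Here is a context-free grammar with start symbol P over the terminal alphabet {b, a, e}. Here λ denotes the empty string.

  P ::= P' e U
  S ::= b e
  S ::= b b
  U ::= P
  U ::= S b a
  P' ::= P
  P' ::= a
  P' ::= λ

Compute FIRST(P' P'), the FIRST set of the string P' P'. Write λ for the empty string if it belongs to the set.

FIRST(S) = {b}
FIRST(P) = {a, e}  (via P' e U)
FIRST(U) = {a, b, e}  (via P, S b a)
FIRST(P') = {λ, a, e}  (via P)
FIRST(P' P'): take FIRST of each symbol in turn, carrying on past any symbol whose FIRST contains λ; result {λ, a, e}.

{λ, a, e}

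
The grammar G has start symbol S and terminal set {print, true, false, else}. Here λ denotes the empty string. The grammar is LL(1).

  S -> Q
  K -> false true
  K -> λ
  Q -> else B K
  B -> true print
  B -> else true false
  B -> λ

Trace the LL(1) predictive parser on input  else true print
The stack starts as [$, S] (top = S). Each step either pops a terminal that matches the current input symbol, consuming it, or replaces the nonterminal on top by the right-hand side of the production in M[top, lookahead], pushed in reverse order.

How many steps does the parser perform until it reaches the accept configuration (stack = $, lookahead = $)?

     Stack           Input              Action
  1  $ S             else true print $  expand S -> Q
  2  $ Q             else true print $  expand Q -> else B K
  3  $ K B else      else true print $  match else
  4  $ K B           true print $       expand B -> true print
  5  $ K print true  true print $       match true
  6  $ K print       print $            match print
  7  $ K             $                  expand K -> λ
Accept reached after 7 steps.

7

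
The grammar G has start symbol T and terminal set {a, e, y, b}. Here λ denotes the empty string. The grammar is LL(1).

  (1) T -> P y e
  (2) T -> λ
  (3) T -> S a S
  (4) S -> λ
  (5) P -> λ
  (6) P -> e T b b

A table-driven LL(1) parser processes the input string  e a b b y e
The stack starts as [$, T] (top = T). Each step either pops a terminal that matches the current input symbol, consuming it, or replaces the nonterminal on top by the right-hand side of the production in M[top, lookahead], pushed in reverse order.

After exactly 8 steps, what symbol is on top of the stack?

b

     Stack            Input          Action
  1  $ T              e a b b y e $  expand T -> P y e
  2  $ e y P          e a b b y e $  expand P -> e T b b
  3  $ e y b b T e    e a b b y e $  match e
  4  $ e y b b T      a b b y e $    expand T -> S a S
  5  $ e y b b S a S  a b b y e $    expand S -> λ
  6  $ e y b b S a    a b b y e $    match a
  7  $ e y b b S      b b y e $      expand S -> λ
  8  $ e y b b        b b y e $      match b
Stack after step 8: $ e y b (top = b).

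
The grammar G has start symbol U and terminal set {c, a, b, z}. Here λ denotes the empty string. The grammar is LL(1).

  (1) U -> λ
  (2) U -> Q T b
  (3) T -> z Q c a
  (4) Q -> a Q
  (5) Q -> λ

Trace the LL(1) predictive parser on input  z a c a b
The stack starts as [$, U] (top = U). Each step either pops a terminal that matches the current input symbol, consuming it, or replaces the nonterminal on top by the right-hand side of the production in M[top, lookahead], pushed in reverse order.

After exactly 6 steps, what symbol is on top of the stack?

Q

     Stack        Input        Action
  1  $ U          z a c a b $  expand U -> Q T b
  2  $ b T Q      z a c a b $  expand Q -> λ
  3  $ b T        z a c a b $  expand T -> z Q c a
  4  $ b a c Q z  z a c a b $  match z
  5  $ b a c Q    a c a b $    expand Q -> a Q
  6  $ b a c Q a  a c a b $    match a
Stack after step 6: $ b a c Q (top = Q).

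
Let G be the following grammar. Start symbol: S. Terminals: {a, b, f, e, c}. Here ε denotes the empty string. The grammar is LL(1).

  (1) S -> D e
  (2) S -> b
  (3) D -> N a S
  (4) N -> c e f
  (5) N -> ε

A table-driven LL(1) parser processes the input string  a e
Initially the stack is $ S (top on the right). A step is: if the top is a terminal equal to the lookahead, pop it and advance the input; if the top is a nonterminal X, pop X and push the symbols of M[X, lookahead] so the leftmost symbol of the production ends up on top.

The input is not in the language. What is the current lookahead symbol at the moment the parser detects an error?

e

     Stack      Input  Action
  1  $ S        a e $  expand S -> D e
  2  $ e D      a e $  expand D -> N a S
  3  $ e S a N  a e $  expand N -> ε
  4  $ e S a    a e $  match a
  5  $ e S      e $    error: M[S, e] is empty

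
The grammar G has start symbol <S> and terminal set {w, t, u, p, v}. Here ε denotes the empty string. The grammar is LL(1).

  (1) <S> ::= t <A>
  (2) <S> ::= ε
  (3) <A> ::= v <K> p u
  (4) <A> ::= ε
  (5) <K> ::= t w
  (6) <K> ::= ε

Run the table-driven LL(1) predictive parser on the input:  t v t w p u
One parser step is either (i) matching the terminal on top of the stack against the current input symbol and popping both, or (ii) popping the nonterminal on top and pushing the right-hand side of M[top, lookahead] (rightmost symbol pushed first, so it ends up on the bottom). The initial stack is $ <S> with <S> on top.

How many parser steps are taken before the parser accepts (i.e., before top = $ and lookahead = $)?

9

     Stack        Input          Action
  1  $ <S>        t v t w p u $  expand <S> ::= t <A>
  2  $ <A> t      t v t w p u $  match t
  3  $ <A>        v t w p u $    expand <A> ::= v <K> p u
  4  $ u p <K> v  v t w p u $    match v
  5  $ u p <K>    t w p u $      expand <K> ::= t w
  6  $ u p w t    t w p u $      match t
  7  $ u p w      w p u $        match w
  8  $ u p        p u $          match p
  9  $ u          u $            match u
Accept reached after 9 steps.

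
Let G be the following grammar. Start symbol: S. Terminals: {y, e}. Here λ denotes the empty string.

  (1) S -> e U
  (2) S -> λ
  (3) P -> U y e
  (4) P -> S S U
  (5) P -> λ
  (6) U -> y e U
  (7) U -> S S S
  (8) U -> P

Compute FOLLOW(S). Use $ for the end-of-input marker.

{$, e, y}

FIRST(S) = {λ, e}
FIRST(P) = {λ, e, y}  (via U y e, S S U)
FIRST(U) = {λ, e, y}  (via S S S, P)
FOLLOW(S) includes $ since S is the start symbol.
FOLLOW(S): in P->S S U (occurrence 1), S is followed by S U with FIRST {λ, e, y}; in P->S S U (occurrence 1), the suffix after S is nullable, so FOLLOW(S) ⊇ FOLLOW(P) = {$, e, y}; in P->S S U (occurrence 2), S is followed by U with FIRST {λ, e, y}; in P->S S U (occurrence 2), the suffix after S is nullable, so FOLLOW(S) ⊇ FOLLOW(P) = {$, e, y}; in U->S S S (occurrence 1), S is followed by S S with FIRST {λ, e}; in U->S S S (occurrence 1), the suffix after S is nullable, so FOLLOW(S) ⊇ FOLLOW(U) = {$, e, y}; in U->S S S (occurrence 2), S is followed by S with FIRST {λ, e}; in U->S S S (occurrence 2), the suffix after S is nullable, so FOLLOW(S) ⊇ FOLLOW(U) = {$, e, y}; in U->S S S (occurrence 3), the suffix after S is empty, so FOLLOW(S) ⊇ FOLLOW(U) = {$, e, y}. Thus FOLLOW(S) = {$, e, y}.
FOLLOW(P): in U->P, the suffix after P is empty, so FOLLOW(P) ⊇ FOLLOW(U) = {$, e, y}. Thus FOLLOW(P) = {$, e, y}.
FOLLOW(U): in S->e U, the suffix after U is empty, so FOLLOW(U) ⊇ FOLLOW(S) = {$, e, y}; in P->U y e, U is followed by y e with FIRST {y}; in P->S S U, the suffix after U is empty, so FOLLOW(U) ⊇ FOLLOW(P) = {$, e, y}; in U->y e U, the suffix after U is empty (adds nothing new). Thus FOLLOW(U) = {$, e, y}.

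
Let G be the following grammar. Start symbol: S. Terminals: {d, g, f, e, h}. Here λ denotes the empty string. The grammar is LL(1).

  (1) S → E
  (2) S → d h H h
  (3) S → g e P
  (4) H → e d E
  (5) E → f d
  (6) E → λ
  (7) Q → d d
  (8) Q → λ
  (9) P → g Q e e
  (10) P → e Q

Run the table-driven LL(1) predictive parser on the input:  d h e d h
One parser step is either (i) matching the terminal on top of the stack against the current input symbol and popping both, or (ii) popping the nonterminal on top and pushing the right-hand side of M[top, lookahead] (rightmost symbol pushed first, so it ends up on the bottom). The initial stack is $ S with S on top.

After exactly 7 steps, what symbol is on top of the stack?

     Stack      Input        Action
  1  $ S        d h e d h $  expand S → d h H h
  2  $ h H h d  d h e d h $  match d
  3  $ h H h    h e d h $    match h
  4  $ h H      e d h $      expand H → e d E
  5  $ h E d e  e d h $      match e
  6  $ h E d    d h $        match d
  7  $ h E      h $          expand E → λ
Stack after step 7: $ h (top = h).

h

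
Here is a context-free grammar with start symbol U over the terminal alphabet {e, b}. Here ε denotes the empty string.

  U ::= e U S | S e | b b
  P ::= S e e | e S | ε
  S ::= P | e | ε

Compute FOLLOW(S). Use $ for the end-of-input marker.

{$, e}

FIRST(U): from U::=e U S we get {e}; from U::=S e we get {e}; from U::=b b we get {b}. So FIRST(U) = {b, e}.
FIRST(P): from P::=S e e we get {e}; from P::=e S we get {e}; from P::=ε we get {ε}. So FIRST(P) = {ε, e}.
FIRST(S): from S::=P we get {ε, e}; from S::=e we get {e}; from S::=ε we get {ε}. So FIRST(S) = {ε, e}.
FOLLOW(U) includes $ since U is the start symbol.
FOLLOW(U): in U::=e U S, U is followed by S with FIRST {ε, e}; in U::=e U S, the suffix after U is nullable (adds nothing new). Thus FOLLOW(U) = {$, e}.
FOLLOW(P): in S::=P, the suffix after P is empty, so FOLLOW(P) ⊇ FOLLOW(S) = {$, e}. Thus FOLLOW(P) = {$, e}.
FOLLOW(S): in U::=e U S, the suffix after S is empty, so FOLLOW(S) ⊇ FOLLOW(U) = {$, e}; in U::=S e, S is followed by e with FIRST {e}; in P::=S e e, S is followed by e e with FIRST {e}; in P::=e S, the suffix after S is empty, so FOLLOW(S) ⊇ FOLLOW(P) = {$, e}. Thus FOLLOW(S) = {$, e}.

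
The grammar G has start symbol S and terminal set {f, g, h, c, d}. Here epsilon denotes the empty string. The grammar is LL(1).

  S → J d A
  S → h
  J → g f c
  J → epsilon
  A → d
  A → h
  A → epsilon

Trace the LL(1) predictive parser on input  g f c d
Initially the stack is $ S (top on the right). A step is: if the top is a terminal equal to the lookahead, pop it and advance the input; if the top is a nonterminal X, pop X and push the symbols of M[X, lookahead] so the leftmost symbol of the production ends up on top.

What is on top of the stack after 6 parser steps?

step 1: stack=$ S  input=g f c d $  — expand S → J d A
step 2: stack=$ A d J  input=g f c d $  — expand J → g f c
step 3: stack=$ A d c f g  input=g f c d $  — match g
step 4: stack=$ A d c f  input=f c d $  — match f
step 5: stack=$ A d c  input=c d $  — match c
step 6: stack=$ A d  input=d $  — match d
Stack after step 6: $ A (top = A).

A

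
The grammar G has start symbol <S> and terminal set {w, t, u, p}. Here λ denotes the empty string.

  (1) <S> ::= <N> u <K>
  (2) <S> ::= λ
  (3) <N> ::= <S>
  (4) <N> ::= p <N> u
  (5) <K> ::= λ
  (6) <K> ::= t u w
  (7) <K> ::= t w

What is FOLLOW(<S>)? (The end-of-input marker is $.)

{$, u}

FIRST(<K>) = {λ, t}
FIRST(<S>) = {λ, p, u}  (via <N> u <K>)
FIRST(<N>) = {λ, p, u}  (via <S>)
FOLLOW(<S>) includes $ since <S> is the start symbol.
FOLLOW(<N>): in <S>::=<N> u <K>, <N> is followed by u <K> with FIRST {u}; in <N>::=p <N> u, <N> is followed by u with FIRST {u}. Thus FOLLOW(<N>) = {u}.
FOLLOW(<S>): in <N>::=<S>, the suffix after <S> is empty, so FOLLOW(<S>) ⊇ FOLLOW(<N>) = {u}. Thus FOLLOW(<S>) = {$, u}.
FOLLOW(<K>): in <S>::=<N> u <K>, the suffix after <K> is empty, so FOLLOW(<K>) ⊇ FOLLOW(<S>) = {$, u}. Thus FOLLOW(<K>) = {$, u}.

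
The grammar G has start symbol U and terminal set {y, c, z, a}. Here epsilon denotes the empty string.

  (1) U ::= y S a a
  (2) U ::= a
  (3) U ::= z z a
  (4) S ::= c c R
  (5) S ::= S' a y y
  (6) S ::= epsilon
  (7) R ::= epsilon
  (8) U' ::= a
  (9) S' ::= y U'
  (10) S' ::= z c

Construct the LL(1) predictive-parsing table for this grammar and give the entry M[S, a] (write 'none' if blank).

S ::= epsilon

FIRST(U) = {a, y, z}
FIRST(R) = {epsilon}
FIRST(U') = {a}
FIRST(S') = {y, z}
FIRST(S) = {epsilon, c, y, z}  (via S' a y y)
FOLLOW(U) includes $ since U is the start symbol.
FOLLOW(S): in U::=y S a a, S is followed by a a with FIRST {a}. Thus FOLLOW(S) = {a}.
For S ::= c c R: FIRST(c c R) = {c}, so it goes in M[S, t] for t ∈ {c}.
For S ::= S' a y y: FIRST(S' a y y) = {y, z}, so it goes in M[S, t] for t ∈ {y, z}.
For S ::= epsilon: FIRST(epsilon) = {epsilon}, so it goes in M[S, t] for t ∈ {}; since epsilon ∈ FIRST, also for every t ∈ FOLLOW(S) = {a}.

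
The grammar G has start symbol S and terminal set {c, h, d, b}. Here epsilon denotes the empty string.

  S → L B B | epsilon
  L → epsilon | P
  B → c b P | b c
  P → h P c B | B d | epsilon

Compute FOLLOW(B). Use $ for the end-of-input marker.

{$, b, c, d}

FIRST(B): from B→c b P we get {c}; from B→b c we get {b}. So FIRST(B) = {b, c}.
FIRST(P): from P→h P c B we get {h}; from P→B d we get {b, c}; from P→epsilon we get {epsilon}. So FIRST(P) = {epsilon, b, c, h}.
FIRST(L): from L→epsilon we get {epsilon}; from L→P we get {epsilon, b, c, h}. So FIRST(L) = {epsilon, b, c, h}.
FIRST(S): from S→L B B we get {b, c, h}; from S→epsilon we get {epsilon}. So FIRST(S) = {epsilon, b, c, h}.
FOLLOW(S) includes $ since S is the start symbol.
FOLLOW(S): S appears on no right-hand side. Thus FOLLOW(S) = {$}.
FOLLOW(L): in S→L B B, L is followed by B B with FIRST {b, c}. Thus FOLLOW(L) = {b, c}.
FOLLOW(B): in S→L B B (occurrence 1), B is followed by B with FIRST {b, c}; in S→L B B (occurrence 2), the suffix after B is empty, so FOLLOW(B) ⊇ FOLLOW(S) = {$}; in P→h P c B, the suffix after B is empty, so FOLLOW(B) ⊇ FOLLOW(P) = {$, b, c, d}; in P→B d, B is followed by d with FIRST {d}. Thus FOLLOW(B) = {$, b, c, d}.
FOLLOW(P): in L→P, the suffix after P is empty, so FOLLOW(P) ⊇ FOLLOW(L) = {b, c}; in B→c b P, the suffix after P is empty, so FOLLOW(P) ⊇ FOLLOW(B) = {$, b, c, d}; in P→h P c B, P is followed by c B with FIRST {c}. Thus FOLLOW(P) = {$, b, c, d}.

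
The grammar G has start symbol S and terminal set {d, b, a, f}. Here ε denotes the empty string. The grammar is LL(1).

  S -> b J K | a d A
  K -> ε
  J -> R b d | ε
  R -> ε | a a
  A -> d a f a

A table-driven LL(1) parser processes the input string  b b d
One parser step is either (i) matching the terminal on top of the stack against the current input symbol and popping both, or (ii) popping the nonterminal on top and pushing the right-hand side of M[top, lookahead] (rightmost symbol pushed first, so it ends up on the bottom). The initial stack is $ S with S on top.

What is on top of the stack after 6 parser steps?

K

step 1: stack=$ S  input=b b d $  — expand S -> b J K
step 2: stack=$ K J b  input=b b d $  — match b
step 3: stack=$ K J  input=b d $  — expand J -> R b d
step 4: stack=$ K d b R  input=b d $  — expand R -> ε
step 5: stack=$ K d b  input=b d $  — match b
step 6: stack=$ K d  input=d $  — match d
Stack after step 6: $ K (top = K).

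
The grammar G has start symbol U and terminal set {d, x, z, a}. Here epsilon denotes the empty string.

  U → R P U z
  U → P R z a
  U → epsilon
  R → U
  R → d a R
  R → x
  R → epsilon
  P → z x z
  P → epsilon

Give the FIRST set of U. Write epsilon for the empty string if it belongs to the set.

FIRST(P) = {epsilon, z}
FIRST(U) = {epsilon, d, x, z}  (via R P U z, P R z a)
FIRST(R) = {epsilon, d, x, z}  (via U)

{epsilon, d, x, z}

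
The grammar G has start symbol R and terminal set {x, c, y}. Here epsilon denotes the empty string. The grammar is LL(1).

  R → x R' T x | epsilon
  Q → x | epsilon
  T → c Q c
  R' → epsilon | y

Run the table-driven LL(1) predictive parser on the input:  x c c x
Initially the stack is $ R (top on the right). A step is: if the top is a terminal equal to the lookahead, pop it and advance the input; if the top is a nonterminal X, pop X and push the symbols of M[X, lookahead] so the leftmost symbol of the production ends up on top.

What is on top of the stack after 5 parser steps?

step 1: stack=$ R  input=x c c x $  — expand R → x R' T x
step 2: stack=$ x T R' x  input=x c c x $  — match x
step 3: stack=$ x T R'  input=c c x $  — expand R' → epsilon
step 4: stack=$ x T  input=c c x $  — expand T → c Q c
step 5: stack=$ x c Q c  input=c c x $  — match c
Stack after step 5: $ x c Q (top = Q).

Q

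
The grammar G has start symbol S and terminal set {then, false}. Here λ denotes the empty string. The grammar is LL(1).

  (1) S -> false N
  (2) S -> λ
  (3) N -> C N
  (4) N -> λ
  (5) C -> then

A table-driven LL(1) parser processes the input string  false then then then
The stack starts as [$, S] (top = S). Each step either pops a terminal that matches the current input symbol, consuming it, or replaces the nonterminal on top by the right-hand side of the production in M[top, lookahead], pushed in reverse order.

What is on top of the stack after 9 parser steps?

     Stack      Input                   Action
  1  $ S        false then then then $  expand S -> false N
  2  $ N false  false then then then $  match false
  3  $ N        then then then $        expand N -> C N
  4  $ N C      then then then $        expand C -> then
  5  $ N then   then then then $        match then
  6  $ N        then then $             expand N -> C N
  7  $ N C      then then $             expand C -> then
  8  $ N then   then then $             match then
  9  $ N        then $                  expand N -> C N
Stack after step 9: $ N C (top = C).

C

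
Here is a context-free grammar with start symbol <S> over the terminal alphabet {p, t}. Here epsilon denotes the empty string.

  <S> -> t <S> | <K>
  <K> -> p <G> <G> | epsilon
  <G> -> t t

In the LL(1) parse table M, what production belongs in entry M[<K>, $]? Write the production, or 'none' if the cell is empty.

FIRST(<K>) = {epsilon, p}
FIRST(<G>) = {t}
FIRST(<S>) = {epsilon, p, t}  (via <K>)
FOLLOW(<S>) includes $ since <S> is the start symbol.
FOLLOW(<S>): in <S>->t <S>, the suffix after <S> is empty (adds nothing new). Thus FOLLOW(<S>) = {$}.
FOLLOW(<K>): in <S>-><K>, the suffix after <K> is empty, so FOLLOW(<K>) ⊇ FOLLOW(<S>) = {$}. Thus FOLLOW(<K>) = {$}.
For <K> -> p <G> <G>: FIRST(p <G> <G>) = {p}, so it goes in M[<K>, t] for t ∈ {p}.
For <K> -> epsilon: FIRST(epsilon) = {epsilon}, so it goes in M[<K>, t] for t ∈ {}; since epsilon ∈ FIRST, also for every t ∈ FOLLOW(<K>) = {$}.

<K> -> epsilon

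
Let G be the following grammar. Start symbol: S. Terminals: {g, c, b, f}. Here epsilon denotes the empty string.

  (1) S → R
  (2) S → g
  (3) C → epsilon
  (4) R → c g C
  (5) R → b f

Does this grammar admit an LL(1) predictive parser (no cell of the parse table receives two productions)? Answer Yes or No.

FIRST(S) = {b, c, g}
FIRST(C) = {epsilon}
FIRST(R) = {b, c}
FOLLOW(S) = {$}
FOLLOW(C) = {$}
FOLLOW(R) = {$}
Each cell of M receives at most one production.

Yes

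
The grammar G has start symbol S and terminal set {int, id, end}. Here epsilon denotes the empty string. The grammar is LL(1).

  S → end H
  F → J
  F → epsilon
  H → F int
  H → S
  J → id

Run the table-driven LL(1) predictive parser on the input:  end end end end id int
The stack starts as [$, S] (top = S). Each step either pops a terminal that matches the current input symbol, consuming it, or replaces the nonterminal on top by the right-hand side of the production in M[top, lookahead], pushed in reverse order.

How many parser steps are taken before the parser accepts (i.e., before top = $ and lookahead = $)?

16

      Stack     Input                     Action
   1  $ S       end end end end id int $  expand S → end H
   2  $ H end   end end end end id int $  match end
   3  $ H       end end end id int $      expand H → S
   4  $ S       end end end id int $      expand S → end H
   5  $ H end   end end end id int $      match end
   6  $ H       end end id int $          expand H → S
   7  $ S       end end id int $          expand S → end H
   8  $ H end   end end id int $          match end
   9  $ H       end id int $              expand H → S
  10  $ S       end id int $              expand S → end H
  11  $ H end   end id int $              match end
  12  $ H       id int $                  expand H → F int
  13  $ int F   id int $                  expand F → J
  14  $ int J   id int $                  expand J → id
  15  $ int id  id int $                  match id
  16  $ int     int $                     match int
Accept reached after 16 steps.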